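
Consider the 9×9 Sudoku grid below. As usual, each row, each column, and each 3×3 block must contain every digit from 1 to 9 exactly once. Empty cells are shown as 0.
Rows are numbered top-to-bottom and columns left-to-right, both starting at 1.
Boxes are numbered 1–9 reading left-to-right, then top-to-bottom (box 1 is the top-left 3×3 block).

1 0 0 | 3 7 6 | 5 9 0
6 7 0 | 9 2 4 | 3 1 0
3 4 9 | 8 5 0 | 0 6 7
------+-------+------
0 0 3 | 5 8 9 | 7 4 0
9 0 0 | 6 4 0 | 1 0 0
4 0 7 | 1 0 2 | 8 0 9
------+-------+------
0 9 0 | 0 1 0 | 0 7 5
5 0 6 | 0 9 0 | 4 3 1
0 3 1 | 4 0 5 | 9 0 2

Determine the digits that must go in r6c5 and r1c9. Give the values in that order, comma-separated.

For r6c5:
  Row 6 already contains {1, 2, 4, 7, 8, 9}.
  Column 5 already contains {1, 2, 4, 5, 7, 8, 9}.
  Its 3×3 block (box 5) already contains {1, 2, 4, 5, 6, 8, 9}.
  The only value from 1–9 not eliminated is 3, so r6c5 = 3.
For r1c9:
  Consider where 4 can go in row 1.
  r1c2 is out (column 2 already has a 4).
  r1c3 is out (box 1 already has a 4).
  So the only cell in row 1 that can hold 4 is r1c9.
  So r1c9 = 4.

3,4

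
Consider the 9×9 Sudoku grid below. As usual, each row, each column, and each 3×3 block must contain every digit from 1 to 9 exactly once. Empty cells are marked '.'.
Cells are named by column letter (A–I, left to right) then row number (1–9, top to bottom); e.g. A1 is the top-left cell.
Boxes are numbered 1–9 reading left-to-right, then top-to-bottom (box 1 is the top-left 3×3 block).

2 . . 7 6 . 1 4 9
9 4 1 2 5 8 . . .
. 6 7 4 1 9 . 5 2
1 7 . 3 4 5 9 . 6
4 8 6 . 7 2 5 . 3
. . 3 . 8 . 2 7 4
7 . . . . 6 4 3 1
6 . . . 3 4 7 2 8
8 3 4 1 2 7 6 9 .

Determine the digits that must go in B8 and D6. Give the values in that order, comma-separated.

1,6

For B8:
  Consider where 1 can go in row 8.
  C8 is out (column C already has a 1).
  D8 is out (column D already has a 1).
  So the only cell in row 8 that can hold 1 is B8.
  So B8 = 1.
For D6:
  Consider where 6 can go in column D.
  D5 is out (row 5 already has a 6).
  D7 is out (row 7 already has a 6).
  D8 is out (row 8 already has a 6).
  So the only cell in column D that can hold 6 is D6.
  So D6 = 6.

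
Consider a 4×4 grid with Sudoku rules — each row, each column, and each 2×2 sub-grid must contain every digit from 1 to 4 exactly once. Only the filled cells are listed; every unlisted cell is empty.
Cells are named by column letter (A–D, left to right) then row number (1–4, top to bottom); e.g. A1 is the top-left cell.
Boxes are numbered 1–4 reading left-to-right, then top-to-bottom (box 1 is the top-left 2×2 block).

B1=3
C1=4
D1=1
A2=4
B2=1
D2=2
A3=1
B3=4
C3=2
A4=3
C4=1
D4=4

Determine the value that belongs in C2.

3

Row 2 already contains {1, 2, 4}.
Column C already contains {1, 2, 4}.
Its 2×2 block (box 2) already contains {1, 2, 4}.
The only value from 1–4 not eliminated is 3, so C2 = 3.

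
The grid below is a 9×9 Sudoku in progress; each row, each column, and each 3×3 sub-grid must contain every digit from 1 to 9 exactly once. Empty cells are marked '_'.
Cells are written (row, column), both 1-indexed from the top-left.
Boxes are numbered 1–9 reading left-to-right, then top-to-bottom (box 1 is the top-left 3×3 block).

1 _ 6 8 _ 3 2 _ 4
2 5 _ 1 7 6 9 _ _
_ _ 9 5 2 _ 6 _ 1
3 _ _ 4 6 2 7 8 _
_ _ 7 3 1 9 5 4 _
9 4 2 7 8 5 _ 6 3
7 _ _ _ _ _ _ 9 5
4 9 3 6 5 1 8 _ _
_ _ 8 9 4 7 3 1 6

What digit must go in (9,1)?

Row 9 already contains {1, 3, 4, 6, 7, 8, 9}.
Column 1 already contains {1, 2, 3, 4, 7, 9}.
Its 3×3 block (box 7) already contains {3, 4, 7, 8, 9}.
The only value from 1–9 not eliminated is 5, so (9,1) = 5.

5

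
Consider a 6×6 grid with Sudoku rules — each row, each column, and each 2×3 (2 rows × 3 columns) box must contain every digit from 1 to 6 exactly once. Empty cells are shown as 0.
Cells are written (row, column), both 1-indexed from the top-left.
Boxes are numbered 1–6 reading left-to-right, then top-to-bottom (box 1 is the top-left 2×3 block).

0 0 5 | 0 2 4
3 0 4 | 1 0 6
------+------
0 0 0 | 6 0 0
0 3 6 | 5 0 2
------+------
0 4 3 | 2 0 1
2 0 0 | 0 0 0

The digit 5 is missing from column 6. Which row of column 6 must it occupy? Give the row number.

6

Consider where 5 can go in column 6.
(3,6) is out (box 4 already has a 5).
So the only cell in column 6 that can hold 5 is (6,6).
That is row 6.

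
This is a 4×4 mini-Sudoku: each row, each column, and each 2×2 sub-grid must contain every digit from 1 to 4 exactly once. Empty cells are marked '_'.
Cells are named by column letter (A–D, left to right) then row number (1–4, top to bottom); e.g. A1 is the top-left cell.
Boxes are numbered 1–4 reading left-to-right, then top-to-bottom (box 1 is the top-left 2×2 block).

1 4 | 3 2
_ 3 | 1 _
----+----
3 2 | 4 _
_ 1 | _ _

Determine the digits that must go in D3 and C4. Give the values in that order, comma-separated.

For D3:
  Row 3 already contains {2, 3, 4}.
  Column D already contains {2}.
  Its 2×2 block (box 4) already contains {4}.
  The only value from 1–4 not eliminated is 1, so D3 = 1.
For C4:
  Row 4 already contains {1}.
  Column C already contains {1, 3, 4}.
  Its 2×2 block (box 4) already contains {4}.
  The only value from 1–4 not eliminated is 2, so C4 = 2.

1,2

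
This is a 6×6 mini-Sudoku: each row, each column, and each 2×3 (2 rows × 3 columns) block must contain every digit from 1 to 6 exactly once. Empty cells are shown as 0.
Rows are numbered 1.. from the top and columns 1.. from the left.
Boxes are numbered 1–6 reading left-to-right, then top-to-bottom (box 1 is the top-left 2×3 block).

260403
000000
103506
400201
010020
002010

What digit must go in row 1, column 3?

Cell row 1, column 3 itself could take any of {1, 5} by direct elimination.
Consider where 1 can go in row 1.
row 1, column 5 is out (column 5 already has a 1).
So the only cell in row 1 that can hold 1 is row 1, column 3.
Therefore row 1, column 3 = 1.

1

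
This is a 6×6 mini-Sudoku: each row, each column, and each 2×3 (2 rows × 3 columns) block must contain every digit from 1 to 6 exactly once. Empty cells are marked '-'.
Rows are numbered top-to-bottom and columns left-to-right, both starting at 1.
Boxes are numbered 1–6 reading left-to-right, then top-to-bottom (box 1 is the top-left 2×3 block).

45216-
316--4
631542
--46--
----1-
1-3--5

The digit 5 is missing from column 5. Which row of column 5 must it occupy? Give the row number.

Consider where 5 can go in column 5.
r4c5 is out (box 4 already has a 5).
r6c5 is out (row 6 already has a 5).
So the only cell in column 5 that can hold 5 is r2c5.
That is row 2.

2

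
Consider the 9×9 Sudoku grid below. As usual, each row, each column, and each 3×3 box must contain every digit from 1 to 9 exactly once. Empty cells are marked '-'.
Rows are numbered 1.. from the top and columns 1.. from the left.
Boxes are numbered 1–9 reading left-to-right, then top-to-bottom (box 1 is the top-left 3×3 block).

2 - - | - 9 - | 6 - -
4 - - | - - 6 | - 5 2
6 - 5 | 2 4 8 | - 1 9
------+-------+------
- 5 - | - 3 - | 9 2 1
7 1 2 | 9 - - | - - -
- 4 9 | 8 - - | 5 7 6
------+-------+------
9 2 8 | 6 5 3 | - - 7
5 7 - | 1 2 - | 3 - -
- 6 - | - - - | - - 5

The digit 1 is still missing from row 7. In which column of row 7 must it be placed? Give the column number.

7

Consider where 1 can go in row 7.
row 7, column 8 is out (column 8 already has a 1).
So the only cell in row 7 that can hold 1 is row 7, column 7.
That is column 7.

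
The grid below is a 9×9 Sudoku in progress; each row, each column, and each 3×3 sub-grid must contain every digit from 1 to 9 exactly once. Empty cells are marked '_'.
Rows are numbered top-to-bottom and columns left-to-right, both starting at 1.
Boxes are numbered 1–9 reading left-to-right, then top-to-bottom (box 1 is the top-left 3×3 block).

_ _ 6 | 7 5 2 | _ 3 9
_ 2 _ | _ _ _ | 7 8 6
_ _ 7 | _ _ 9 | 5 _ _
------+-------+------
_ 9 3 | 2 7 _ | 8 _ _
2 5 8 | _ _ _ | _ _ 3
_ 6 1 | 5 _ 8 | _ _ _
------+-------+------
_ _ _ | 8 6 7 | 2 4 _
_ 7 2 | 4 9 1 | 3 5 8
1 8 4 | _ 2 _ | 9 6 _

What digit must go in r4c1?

Row 4 already contains {2, 3, 7, 8, 9}.
Column 1 already contains {1, 2}.
Its 3×3 block (box 4) already contains {1, 2, 3, 5, 6, 8, 9}.
The only value from 1–9 not eliminated is 4, so r4c1 = 4.

4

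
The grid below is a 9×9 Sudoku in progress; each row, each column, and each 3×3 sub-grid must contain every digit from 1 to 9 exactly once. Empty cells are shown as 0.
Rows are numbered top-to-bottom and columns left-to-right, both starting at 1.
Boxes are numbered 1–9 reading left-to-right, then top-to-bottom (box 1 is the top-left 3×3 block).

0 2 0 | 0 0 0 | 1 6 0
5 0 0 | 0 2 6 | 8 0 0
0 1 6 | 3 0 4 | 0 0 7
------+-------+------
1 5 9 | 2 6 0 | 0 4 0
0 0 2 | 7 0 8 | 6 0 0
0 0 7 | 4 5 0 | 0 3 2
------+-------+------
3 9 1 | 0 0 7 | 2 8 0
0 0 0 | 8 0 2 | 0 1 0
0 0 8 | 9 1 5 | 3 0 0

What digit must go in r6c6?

Cell r6c6 itself could take any of {1, 9} by direct elimination.
Consider where 1 can go in row 6.
r6c1 is out (column 1 already has a 1).
r6c2 is out (column 2 already has a 1).
r6c7 is out (column 7 already has a 1).
So the only cell in row 6 that can hold 1 is r6c6.
Therefore r6c6 = 1.

1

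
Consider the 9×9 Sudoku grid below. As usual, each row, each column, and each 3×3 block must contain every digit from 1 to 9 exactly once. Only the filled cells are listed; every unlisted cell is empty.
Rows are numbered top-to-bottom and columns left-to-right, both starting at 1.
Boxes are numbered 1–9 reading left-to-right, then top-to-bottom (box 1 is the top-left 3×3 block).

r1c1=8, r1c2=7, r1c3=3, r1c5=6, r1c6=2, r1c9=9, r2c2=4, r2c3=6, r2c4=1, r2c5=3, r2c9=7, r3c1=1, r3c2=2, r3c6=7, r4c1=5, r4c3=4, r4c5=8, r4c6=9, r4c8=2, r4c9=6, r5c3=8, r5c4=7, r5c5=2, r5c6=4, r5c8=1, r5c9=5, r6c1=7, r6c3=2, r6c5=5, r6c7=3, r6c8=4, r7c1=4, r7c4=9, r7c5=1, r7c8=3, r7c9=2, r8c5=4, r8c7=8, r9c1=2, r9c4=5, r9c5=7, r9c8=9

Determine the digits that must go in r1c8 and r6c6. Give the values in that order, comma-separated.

5,1

For r1c8:
  Row 1 already contains {2, 3, 6, 7, 8, 9}.
  Column 8 already contains {1, 2, 3, 4, 9}.
  Its 3×3 block (box 3) already contains {7, 9}.
  The only value from 1–9 not eliminated is 5, so r1c8 = 5.
For r6c6:
  Consider where 1 can go in box 5.
  r4c4 is out (column 4 already has a 1).
  r6c4 is out (column 4 already has a 1).
  So the only cell in box 5 that can hold 1 is r6c6.
  So r6c6 = 1.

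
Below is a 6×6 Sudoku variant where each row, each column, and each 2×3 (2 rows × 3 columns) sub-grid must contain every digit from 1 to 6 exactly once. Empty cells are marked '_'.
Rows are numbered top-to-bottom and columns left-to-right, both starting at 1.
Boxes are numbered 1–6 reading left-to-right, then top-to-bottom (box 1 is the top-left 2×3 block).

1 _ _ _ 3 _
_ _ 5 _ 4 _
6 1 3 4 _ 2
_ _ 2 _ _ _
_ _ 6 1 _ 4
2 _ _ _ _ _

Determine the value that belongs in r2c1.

3

Row 2 already contains {4, 5}.
Column 1 already contains {1, 2, 6}.
Its 2×3 block (box 1) already contains {1, 5}.
The only value from 1–6 not eliminated is 3, so r2c1 = 3.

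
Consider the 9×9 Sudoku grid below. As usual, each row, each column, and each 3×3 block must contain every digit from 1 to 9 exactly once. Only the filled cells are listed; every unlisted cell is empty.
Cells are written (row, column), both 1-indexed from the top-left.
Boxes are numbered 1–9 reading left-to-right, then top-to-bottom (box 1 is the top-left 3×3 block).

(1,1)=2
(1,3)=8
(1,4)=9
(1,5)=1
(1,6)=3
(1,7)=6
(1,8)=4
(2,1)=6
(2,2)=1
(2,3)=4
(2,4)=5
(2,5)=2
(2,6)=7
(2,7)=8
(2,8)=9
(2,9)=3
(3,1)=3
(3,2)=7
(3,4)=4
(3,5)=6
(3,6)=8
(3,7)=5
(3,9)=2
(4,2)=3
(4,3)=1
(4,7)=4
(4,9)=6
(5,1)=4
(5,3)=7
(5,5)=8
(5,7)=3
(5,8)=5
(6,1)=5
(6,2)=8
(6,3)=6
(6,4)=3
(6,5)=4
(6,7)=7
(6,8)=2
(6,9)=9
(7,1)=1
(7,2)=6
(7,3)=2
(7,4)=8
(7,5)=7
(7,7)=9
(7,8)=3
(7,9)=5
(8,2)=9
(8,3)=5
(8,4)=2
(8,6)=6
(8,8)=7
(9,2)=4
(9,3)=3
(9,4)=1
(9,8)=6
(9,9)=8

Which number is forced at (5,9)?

Row 5 already contains {3, 4, 5, 7, 8}.
Column 9 already contains {2, 3, 5, 6, 8, 9}.
Its 3×3 block (box 6) already contains {2, 3, 4, 5, 6, 7, 9}.
The only value from 1–9 not eliminated is 1, so (5,9) = 1.

1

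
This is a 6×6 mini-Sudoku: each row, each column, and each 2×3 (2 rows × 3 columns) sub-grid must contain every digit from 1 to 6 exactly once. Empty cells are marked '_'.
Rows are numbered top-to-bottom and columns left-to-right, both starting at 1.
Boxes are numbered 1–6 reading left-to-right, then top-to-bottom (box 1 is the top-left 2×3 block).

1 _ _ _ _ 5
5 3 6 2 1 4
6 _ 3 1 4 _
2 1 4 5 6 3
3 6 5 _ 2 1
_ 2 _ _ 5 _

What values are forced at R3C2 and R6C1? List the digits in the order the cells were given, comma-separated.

For R3C2:
  Row 3 already contains {1, 3, 4, 6}.
  Column 2 already contains {1, 2, 3, 6}.
  Its 2×3 block (box 3) already contains {1, 2, 3, 4, 6}.
  The only value from 1–6 not eliminated is 5, so R3C2 = 5.
For R6C1:
  Row 6 already contains {2, 5}.
  Column 1 already contains {1, 2, 3, 5, 6}.
  Its 2×3 block (box 5) already contains {2, 3, 5, 6}.
  The only value from 1–6 not eliminated is 4, so R6C1 = 4.

5,4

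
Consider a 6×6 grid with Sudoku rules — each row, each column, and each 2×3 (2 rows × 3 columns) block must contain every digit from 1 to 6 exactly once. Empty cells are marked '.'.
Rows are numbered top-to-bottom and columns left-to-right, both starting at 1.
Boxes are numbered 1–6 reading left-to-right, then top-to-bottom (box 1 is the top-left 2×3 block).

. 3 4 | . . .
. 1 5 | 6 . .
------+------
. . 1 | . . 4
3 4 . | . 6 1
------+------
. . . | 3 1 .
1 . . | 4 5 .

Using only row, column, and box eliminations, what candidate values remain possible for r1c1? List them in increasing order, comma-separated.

2,6

Row 1 already contains {3, 4}.
Column 1 already contains {1, 3}.
Its 2×3 block (box 1) already contains {1, 3, 4, 5}.
Removing those from 1–6 leaves {2, 6} as the candidates for r1c1.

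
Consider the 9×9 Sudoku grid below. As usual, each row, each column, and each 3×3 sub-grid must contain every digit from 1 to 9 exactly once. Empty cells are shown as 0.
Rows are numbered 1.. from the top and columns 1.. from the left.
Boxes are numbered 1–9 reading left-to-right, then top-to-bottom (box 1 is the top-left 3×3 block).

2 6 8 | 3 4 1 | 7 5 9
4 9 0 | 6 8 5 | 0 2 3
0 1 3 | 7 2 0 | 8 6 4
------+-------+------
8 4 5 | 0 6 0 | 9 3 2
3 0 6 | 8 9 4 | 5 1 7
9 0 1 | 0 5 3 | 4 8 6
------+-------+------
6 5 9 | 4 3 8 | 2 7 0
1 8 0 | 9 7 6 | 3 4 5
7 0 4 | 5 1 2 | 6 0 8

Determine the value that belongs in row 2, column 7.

Row 2 already contains {2, 3, 4, 5, 6, 8, 9}.
Column 7 already contains {2, 3, 4, 5, 6, 7, 8, 9}.
Its 3×3 block (box 3) already contains {2, 3, 4, 5, 6, 7, 8, 9}.
The only value from 1–9 not eliminated is 1, so row 2, column 7 = 1.

1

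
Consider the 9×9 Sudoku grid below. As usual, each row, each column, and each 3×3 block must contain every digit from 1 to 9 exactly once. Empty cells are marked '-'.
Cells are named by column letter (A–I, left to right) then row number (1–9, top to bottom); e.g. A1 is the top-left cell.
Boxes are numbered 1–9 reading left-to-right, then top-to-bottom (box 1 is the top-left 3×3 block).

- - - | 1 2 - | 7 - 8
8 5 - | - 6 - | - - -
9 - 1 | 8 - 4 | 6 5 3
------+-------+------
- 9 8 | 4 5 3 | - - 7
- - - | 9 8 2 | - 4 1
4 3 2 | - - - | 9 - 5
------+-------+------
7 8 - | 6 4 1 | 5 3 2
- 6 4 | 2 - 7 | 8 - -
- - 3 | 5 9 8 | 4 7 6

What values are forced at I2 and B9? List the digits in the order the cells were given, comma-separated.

For I2:
  Consider where 4 can go in row 2.
  C2 is out (column C already has a 4).
  D2 is out (column D already has a 4).
  F2 is out (column F already has a 4).
  G2 is out (column G already has a 4).
  H2 is out (column H already has a 4).
  So the only cell in row 2 that can hold 4 is I2.
  So I2 = 4.
For B9:
  Consider where 1 can go in column B.
  B1 is out (row 1 already has a 1).
  B3 is out (row 3 already has a 1).
  B5 is out (row 5 already has a 1).
  So the only cell in column B that can hold 1 is B9.
  So B9 = 1.

4,1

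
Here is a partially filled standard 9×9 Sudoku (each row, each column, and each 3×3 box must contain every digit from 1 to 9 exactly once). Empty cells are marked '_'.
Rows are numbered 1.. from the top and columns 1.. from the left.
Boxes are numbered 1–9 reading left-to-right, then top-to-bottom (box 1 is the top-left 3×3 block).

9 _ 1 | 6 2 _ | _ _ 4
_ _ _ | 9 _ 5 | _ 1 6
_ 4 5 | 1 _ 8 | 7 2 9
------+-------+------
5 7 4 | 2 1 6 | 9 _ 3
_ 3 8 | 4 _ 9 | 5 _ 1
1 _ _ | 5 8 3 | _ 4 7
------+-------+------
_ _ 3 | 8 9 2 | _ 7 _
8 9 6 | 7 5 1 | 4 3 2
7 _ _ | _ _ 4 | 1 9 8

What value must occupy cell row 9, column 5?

6

Cell row 9, column 5 itself could take any of {3, 6} by direct elimination.
Consider where 6 can go in column 5.
row 2, column 5 is out (row 2 already has a 6).
row 3, column 5 is out (box 2 already has a 6).
row 5, column 5 is out (box 5 already has a 6).
So the only cell in column 5 that can hold 6 is row 9, column 5.
Therefore row 9, column 5 = 6.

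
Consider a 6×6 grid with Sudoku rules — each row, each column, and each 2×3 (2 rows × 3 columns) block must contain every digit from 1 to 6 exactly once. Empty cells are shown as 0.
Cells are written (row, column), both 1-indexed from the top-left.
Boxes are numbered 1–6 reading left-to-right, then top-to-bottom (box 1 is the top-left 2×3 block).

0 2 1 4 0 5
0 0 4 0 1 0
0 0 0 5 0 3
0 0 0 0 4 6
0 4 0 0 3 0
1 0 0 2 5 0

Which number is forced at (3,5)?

2

Row 3 already contains {3, 5}.
Column 5 already contains {1, 3, 4, 5}.
Its 2×3 block (box 4) already contains {3, 4, 5, 6}.
The only value from 1–6 not eliminated is 2, so (3,5) = 2.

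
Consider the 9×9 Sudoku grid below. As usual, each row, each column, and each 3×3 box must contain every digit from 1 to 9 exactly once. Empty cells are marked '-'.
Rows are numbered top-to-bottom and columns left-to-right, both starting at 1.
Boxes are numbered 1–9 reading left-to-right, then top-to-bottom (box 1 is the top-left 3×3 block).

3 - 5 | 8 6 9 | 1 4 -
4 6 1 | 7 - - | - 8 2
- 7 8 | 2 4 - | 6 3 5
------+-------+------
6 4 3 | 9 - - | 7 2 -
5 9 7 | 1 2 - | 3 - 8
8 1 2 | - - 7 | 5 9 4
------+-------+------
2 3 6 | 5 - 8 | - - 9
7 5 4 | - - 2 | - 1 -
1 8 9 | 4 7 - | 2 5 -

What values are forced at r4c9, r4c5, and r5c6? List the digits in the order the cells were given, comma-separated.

For r4c9:
  Row 4 already contains {2, 3, 4, 6, 7, 9}.
  Column 9 already contains {2, 4, 5, 8, 9}.
  Its 3×3 block (box 6) already contains {2, 3, 4, 5, 7, 8, 9}.
  The only value from 1–9 not eliminated is 1, so r4c9 = 1.
For r4c5:
  Consider where 8 can go in box 5.
  r4c6 is out (column 6 already has a 8).
  r5c6 is out (row 5 already has a 8).
  r6c4 is out (row 6 already has a 8).
  r6c5 is out (row 6 already has a 8).
  So the only cell in box 5 that can hold 8 is r4c5.
  So r4c5 = 8.
For r5c6:
  Consider where 4 can go in box 5.
  r4c5 is out (row 4 already has a 4).
  r4c6 is out (row 4 already has a 4).
  r6c4 is out (row 6 already has a 4).
  r6c5 is out (row 6 already has a 4).
  So the only cell in box 5 that can hold 4 is r5c6.
  So r5c6 = 4.

1,8,4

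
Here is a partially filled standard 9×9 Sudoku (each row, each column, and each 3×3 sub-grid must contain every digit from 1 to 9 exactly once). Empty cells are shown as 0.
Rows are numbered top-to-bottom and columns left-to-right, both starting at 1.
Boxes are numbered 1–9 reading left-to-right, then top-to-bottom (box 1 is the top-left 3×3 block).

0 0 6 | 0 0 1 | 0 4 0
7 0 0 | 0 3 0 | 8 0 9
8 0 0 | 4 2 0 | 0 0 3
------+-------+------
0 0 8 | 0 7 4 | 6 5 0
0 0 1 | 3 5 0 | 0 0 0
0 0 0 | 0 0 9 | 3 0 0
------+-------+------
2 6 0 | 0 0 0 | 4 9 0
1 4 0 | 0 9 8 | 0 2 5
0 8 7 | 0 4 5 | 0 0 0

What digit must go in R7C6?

3

Cell R7C6 itself could take any of {3, 7} by direct elimination.
Consider where 3 can go in box 8.
R7C4 is out (column 4 already has a 3).
R7C5 is out (column 5 already has a 3).
R8C4 is out (column 4 already has a 3).
R9C4 is out (column 4 already has a 3).
So the only cell in box 8 that can hold 3 is R7C6.
Therefore R7C6 = 3.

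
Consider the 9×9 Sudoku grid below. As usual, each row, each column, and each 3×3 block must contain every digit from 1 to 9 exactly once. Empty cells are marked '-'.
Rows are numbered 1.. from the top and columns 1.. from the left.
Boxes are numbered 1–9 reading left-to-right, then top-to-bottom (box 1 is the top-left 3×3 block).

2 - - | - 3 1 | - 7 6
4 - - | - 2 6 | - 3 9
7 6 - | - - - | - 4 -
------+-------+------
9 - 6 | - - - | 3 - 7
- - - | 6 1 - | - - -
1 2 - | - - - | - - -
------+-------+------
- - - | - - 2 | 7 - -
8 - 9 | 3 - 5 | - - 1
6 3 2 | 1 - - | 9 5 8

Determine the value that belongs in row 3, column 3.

3

Cell row 3, column 3 itself could take any of {1, 3, 5, 8} by direct elimination.
Consider where 3 can go in row 3.
row 3, column 4 is out (column 4 already has a 3).
row 3, column 5 is out (column 5 already has a 3).
row 3, column 6 is out (box 2 already has a 3).
row 3, column 7 is out (column 7 already has a 3).
row 3, column 9 is out (box 3 already has a 3).
So the only cell in row 3 that can hold 3 is row 3, column 3.
Therefore row 3, column 3 = 3.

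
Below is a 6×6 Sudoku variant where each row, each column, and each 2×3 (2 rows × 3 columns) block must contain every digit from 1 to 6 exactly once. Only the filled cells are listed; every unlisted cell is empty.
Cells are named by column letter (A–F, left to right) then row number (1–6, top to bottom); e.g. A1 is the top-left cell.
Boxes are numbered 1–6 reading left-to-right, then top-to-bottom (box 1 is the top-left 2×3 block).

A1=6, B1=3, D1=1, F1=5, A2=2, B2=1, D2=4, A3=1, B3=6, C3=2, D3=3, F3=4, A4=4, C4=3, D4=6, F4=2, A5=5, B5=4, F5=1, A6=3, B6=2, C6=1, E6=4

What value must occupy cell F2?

3

Cell F2 itself could take any of {3, 6} by direct elimination.
Consider where 3 can go in column F.
F6 is out (row 6 already has a 3).
So the only cell in column F that can hold 3 is F2.
Therefore F2 = 3.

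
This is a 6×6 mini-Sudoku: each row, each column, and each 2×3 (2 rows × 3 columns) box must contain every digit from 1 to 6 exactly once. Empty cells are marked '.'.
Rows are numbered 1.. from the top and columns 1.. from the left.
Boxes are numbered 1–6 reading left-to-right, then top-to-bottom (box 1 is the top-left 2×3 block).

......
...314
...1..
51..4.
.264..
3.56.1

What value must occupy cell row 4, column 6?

Cell row 4, column 6 itself could take any of {2, 3, 6} by direct elimination.
Consider where 6 can go in row 4.
row 4, column 3 is out (column 3 already has a 6).
row 4, column 4 is out (column 4 already has a 6).
So the only cell in row 4 that can hold 6 is row 4, column 6.
Therefore row 4, column 6 = 6.

6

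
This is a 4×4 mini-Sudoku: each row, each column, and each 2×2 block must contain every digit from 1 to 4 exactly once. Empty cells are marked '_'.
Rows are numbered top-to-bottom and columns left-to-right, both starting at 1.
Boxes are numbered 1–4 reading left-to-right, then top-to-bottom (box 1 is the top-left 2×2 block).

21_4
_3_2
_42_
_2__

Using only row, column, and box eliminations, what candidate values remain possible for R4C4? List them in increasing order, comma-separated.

Row 4 already contains {2}.
Column 4 already contains {2, 4}.
Its 2×2 block (box 4) already contains {2}.
Removing those from 1–4 leaves {1, 3} as the candidates for R4C4.

1,3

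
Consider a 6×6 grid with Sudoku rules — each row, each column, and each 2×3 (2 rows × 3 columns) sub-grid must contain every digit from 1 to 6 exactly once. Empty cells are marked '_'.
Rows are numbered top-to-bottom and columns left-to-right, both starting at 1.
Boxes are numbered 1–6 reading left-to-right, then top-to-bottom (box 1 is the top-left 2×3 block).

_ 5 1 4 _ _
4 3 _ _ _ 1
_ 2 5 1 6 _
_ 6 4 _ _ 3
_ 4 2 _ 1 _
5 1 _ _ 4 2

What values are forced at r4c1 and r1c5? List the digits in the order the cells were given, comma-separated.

For r4c1:
  Row 4 already contains {3, 4, 6}.
  Column 1 already contains {4, 5}.
  Its 2×3 block (box 3) already contains {2, 4, 5, 6}.
  The only value from 1–6 not eliminated is 1, so r4c1 = 1.
For r1c5:
  Consider where 3 can go in column 5.
  r2c5 is out (row 2 already has a 3).
  r4c5 is out (row 4 already has a 3).
  So the only cell in column 5 that can hold 3 is r1c5.
  So r1c5 = 3.

1,3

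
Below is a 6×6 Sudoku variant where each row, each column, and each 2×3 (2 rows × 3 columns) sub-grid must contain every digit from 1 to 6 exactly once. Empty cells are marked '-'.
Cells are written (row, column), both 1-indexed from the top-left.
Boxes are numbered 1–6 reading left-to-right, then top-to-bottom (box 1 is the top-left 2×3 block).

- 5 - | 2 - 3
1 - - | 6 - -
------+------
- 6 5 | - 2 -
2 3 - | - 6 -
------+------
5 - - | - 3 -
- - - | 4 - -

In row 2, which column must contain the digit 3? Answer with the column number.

3

Consider where 3 can go in row 2.
(2,2) is out (column 2 already has a 3).
(2,5) is out (column 5 already has a 3).
(2,6) is out (column 6 already has a 3).
So the only cell in row 2 that can hold 3 is (2,3).
That is column 3.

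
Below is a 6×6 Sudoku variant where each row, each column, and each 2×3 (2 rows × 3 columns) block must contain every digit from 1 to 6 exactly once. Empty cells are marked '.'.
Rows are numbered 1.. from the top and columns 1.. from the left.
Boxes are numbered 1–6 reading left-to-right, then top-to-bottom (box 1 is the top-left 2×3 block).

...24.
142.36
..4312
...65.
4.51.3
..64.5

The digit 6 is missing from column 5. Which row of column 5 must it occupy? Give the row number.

Consider where 6 can go in column 5.
row 6, column 5 is out (row 6 already has a 6).
So the only cell in column 5 that can hold 6 is row 5, column 5.
That is row 5.

5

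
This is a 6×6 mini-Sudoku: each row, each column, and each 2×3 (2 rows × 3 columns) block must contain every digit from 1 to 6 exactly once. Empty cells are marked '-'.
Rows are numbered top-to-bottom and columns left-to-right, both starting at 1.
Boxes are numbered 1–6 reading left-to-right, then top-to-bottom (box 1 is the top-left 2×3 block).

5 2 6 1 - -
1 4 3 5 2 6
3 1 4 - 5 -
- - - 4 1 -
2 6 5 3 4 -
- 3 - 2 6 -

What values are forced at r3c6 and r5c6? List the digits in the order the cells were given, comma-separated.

For r3c6:
  Row 3 already contains {1, 3, 4, 5}.
  Column 6 already contains {6}.
  Its 2×3 block (box 4) already contains {1, 4, 5}.
  The only value from 1–6 not eliminated is 2, so r3c6 = 2.
For r5c6:
  Row 5 already contains {2, 3, 4, 5, 6}.
  Column 6 already contains {6}.
  Its 2×3 block (box 6) already contains {2, 3, 4, 6}.
  The only value from 1–6 not eliminated is 1, so r5c6 = 1.

2,1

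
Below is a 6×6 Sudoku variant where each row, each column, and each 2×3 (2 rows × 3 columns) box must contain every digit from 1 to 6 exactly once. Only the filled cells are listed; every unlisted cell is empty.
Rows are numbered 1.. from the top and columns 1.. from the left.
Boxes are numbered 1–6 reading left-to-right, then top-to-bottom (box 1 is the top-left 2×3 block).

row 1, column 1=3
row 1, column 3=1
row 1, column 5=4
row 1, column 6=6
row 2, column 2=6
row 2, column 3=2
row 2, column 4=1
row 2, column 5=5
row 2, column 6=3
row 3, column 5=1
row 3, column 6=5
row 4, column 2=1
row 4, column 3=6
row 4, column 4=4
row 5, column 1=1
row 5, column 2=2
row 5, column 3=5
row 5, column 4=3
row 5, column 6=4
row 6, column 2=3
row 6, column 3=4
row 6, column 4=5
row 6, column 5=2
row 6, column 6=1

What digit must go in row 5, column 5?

Row 5 already contains {1, 2, 3, 4, 5}.
Column 5 already contains {1, 2, 4, 5}.
Its 2×3 block (box 6) already contains {1, 2, 3, 4, 5}.
The only value from 1–6 not eliminated is 6, so row 5, column 5 = 6.

6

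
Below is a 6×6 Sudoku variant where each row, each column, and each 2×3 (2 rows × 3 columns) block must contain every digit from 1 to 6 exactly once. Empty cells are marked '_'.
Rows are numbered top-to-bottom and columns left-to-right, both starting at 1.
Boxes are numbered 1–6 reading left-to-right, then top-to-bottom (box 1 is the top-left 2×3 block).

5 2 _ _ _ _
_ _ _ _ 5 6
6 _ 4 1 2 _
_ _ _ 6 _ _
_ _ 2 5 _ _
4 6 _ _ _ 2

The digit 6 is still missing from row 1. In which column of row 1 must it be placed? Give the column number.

Consider where 6 can go in row 1.
R1C4 is out (column 4 already has a 6).
R1C5 is out (box 2 already has a 6).
R1C6 is out (column 6 already has a 6).
So the only cell in row 1 that can hold 6 is R1C3.
That is column 3.

3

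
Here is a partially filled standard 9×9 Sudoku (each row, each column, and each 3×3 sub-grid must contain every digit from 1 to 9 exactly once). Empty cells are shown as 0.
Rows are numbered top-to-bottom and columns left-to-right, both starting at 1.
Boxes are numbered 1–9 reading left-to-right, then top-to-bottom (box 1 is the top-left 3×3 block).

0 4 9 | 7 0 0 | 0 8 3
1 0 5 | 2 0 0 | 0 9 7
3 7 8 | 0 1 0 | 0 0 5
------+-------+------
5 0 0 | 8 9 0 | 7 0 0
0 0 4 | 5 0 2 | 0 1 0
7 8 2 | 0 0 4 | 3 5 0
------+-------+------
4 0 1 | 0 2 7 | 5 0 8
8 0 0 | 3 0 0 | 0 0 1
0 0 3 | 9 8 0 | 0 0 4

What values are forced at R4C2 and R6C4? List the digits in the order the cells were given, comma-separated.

For R4C2:
  Consider where 1 can go in box 4.
  R4C3 is out (column 3 already has a 1).
  R5C1 is out (row 5 already has a 1).
  R5C2 is out (row 5 already has a 1).
  So the only cell in box 4 that can hold 1 is R4C2.
  So R4C2 = 1.
For R6C4:
  Consider where 1 can go in column 4.
  R3C4 is out (row 3 already has a 1).
  R7C4 is out (row 7 already has a 1).
  So the only cell in column 4 that can hold 1 is R6C4.
  So R6C4 = 1.

1,1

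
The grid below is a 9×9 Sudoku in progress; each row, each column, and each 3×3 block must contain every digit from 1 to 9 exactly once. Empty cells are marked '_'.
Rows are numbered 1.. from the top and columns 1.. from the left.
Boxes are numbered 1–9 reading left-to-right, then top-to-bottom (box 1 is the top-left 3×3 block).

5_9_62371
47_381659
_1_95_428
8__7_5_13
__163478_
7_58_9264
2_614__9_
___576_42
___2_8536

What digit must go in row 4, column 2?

6

Cell row 4, column 2 itself could take any of {2, 4, 6, 9} by direct elimination.
Consider where 6 can go in box 4.
row 4, column 3 is out (column 3 already has a 6).
row 5, column 1 is out (row 5 already has a 6).
row 5, column 2 is out (row 5 already has a 6).
row 6, column 2 is out (row 6 already has a 6).
So the only cell in box 4 that can hold 6 is row 4, column 2.
Therefore row 4, column 2 = 6.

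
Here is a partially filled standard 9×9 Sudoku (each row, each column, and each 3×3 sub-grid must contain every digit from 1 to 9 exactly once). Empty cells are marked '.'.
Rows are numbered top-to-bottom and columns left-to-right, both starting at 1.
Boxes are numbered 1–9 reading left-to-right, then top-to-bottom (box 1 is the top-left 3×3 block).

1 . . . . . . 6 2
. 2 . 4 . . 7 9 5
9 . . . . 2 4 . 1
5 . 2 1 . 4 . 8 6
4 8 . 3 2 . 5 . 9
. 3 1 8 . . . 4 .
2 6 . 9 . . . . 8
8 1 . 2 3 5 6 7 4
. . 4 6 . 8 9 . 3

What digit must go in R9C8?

2

Cell R9C8 itself could take any of {1, 2, 5} by direct elimination.
Consider where 2 can go in box 9.
R7C7 is out (row 7 already has a 2).
R7C8 is out (row 7 already has a 2).
So the only cell in box 9 that can hold 2 is R9C8.
Therefore R9C8 = 2.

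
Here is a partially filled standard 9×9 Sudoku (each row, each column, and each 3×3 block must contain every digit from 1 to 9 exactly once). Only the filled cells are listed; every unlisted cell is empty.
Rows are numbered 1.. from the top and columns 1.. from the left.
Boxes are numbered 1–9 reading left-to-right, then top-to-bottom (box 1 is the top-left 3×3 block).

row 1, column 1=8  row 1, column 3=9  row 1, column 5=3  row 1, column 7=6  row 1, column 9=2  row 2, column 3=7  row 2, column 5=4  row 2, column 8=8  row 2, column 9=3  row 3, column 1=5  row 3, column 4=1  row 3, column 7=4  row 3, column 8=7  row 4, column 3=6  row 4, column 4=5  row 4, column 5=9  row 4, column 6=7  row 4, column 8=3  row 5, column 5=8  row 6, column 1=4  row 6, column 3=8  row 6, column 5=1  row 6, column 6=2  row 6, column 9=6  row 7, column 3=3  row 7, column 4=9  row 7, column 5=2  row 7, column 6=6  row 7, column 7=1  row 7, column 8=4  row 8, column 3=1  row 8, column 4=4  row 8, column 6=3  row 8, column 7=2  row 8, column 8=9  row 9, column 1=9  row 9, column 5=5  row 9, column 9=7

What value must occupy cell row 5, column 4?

6

Cell row 5, column 4 itself could take any of {3, 6} by direct elimination.
Consider where 6 can go in row 5.
row 5, column 1 is out (box 4 already has a 6). row 5, column 2 is out (box 4 already has a 6). row 5, column 3 is out (column 3 already has a 6). row 5, column 6 is out (column 6 already has a 6). The remaining empty cells in row 5 are similarly blocked.
So the only cell in row 5 that can hold 6 is row 5, column 4.
Therefore row 5, column 4 = 6.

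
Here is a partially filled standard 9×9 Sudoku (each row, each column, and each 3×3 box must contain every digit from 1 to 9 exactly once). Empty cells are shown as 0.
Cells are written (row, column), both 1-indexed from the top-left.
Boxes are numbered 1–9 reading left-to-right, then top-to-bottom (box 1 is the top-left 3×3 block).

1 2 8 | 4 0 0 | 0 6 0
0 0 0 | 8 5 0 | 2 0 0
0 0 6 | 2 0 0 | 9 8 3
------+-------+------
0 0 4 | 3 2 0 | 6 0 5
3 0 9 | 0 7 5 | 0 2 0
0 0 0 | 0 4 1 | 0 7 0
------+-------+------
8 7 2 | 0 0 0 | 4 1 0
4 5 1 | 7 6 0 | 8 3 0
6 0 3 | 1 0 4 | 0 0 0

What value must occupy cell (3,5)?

1

Row 3 already contains {2, 3, 6, 8, 9}.
Column 5 already contains {2, 4, 5, 6, 7}.
Its 3×3 block (box 2) already contains {2, 4, 5, 8}.
The only value from 1–9 not eliminated is 1, so (3,5) = 1.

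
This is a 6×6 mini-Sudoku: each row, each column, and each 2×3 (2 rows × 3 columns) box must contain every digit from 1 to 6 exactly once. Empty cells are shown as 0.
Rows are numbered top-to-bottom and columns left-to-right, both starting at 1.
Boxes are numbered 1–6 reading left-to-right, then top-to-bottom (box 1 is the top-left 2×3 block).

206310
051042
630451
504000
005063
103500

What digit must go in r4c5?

Cell r4c5 itself could take any of {2, 3} by direct elimination.
Consider where 3 can go in column 5.
r6c5 is out (row 6 already has a 3).
So the only cell in column 5 that can hold 3 is r4c5.
Therefore r4c5 = 3.

3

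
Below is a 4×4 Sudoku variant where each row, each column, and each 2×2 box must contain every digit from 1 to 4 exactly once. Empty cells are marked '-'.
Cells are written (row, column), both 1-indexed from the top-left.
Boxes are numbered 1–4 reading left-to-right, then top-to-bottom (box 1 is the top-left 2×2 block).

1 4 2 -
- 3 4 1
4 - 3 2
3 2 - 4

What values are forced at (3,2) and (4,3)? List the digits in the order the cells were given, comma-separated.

1,1

For (3,2):
  Row 3 already contains {2, 3, 4}.
  Column 2 already contains {2, 3, 4}.
  Its 2×2 block (box 3) already contains {2, 3, 4}.
  The only value from 1–4 not eliminated is 1, so (3,2) = 1.
For (4,3):
  Row 4 already contains {2, 3, 4}.
  Column 3 already contains {2, 3, 4}.
  Its 2×2 block (box 4) already contains {2, 3, 4}.
  The only value from 1–4 not eliminated is 1, so (4,3) = 1.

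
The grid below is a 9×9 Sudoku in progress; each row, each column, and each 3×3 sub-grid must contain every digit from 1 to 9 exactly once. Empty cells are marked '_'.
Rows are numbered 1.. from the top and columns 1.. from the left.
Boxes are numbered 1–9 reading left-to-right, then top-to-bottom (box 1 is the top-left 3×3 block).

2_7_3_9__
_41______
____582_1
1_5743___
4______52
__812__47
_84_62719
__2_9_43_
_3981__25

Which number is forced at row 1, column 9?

4

Cell row 1, column 9 itself could take any of {4, 6, 8} by direct elimination.
Consider where 4 can go in box 3.
row 1, column 8 is out (column 8 already has a 4).
row 2, column 7 is out (row 2 already has a 4).
row 2, column 8 is out (row 2 already has a 4).
row 2, column 9 is out (row 2 already has a 4).
row 3, column 8 is out (column 8 already has a 4).
So the only cell in box 3 that can hold 4 is row 1, column 9.
Therefore row 1, column 9 = 4.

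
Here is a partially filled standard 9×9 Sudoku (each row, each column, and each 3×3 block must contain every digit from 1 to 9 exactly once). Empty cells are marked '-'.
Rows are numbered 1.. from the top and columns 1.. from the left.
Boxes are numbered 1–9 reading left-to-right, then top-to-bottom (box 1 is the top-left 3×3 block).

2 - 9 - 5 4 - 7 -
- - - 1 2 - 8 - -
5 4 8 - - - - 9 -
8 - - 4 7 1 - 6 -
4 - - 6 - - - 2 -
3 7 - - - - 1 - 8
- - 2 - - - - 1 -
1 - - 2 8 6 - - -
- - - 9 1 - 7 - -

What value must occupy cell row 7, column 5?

Cell row 7, column 5 itself could take any of {3, 4} by direct elimination.
Consider where 4 can go in box 8.
row 7, column 4 is out (column 4 already has a 4).
row 7, column 6 is out (column 6 already has a 4).
row 9, column 6 is out (column 6 already has a 4).
So the only cell in box 8 that can hold 4 is row 7, column 5.
Therefore row 7, column 5 = 4.

4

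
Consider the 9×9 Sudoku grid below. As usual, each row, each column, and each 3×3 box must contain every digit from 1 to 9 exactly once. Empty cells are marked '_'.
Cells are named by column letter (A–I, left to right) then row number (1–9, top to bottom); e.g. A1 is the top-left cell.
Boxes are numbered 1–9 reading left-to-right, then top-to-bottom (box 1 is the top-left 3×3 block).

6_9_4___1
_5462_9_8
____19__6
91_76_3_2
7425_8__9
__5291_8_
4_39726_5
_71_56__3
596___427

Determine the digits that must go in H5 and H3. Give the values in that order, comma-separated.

For H5:
  Consider where 6 can go in row 5.
  E5 is out (column E already has a 6).
  G5 is out (column G already has a 6).
  So the only cell in row 5 that can hold 6 is H5.
  So H5 = 6.
For H3:
  Consider where 4 can go in box 3.
  G1 is out (row 1 already has a 4).
  H1 is out (row 1 already has a 4).
  H2 is out (row 2 already has a 4).
  G3 is out (column G already has a 4).
  So the only cell in box 3 that can hold 4 is H3.
  So H3 = 4.

6,4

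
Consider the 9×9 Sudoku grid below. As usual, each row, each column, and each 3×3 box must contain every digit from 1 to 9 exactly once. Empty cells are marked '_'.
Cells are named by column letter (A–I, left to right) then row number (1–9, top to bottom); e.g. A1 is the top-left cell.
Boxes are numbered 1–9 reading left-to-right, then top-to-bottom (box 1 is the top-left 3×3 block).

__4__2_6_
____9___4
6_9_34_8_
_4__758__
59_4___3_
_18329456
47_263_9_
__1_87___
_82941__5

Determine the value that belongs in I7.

Cell I7 itself could take any of {1, 8} by direct elimination.
Consider where 8 can go in column I.
I1 is out (box 3 already has a 8).
I3 is out (row 3 already has a 8).
I4 is out (row 4 already has a 8).
I5 is out (box 6 already has a 8).
I8 is out (row 8 already has a 8).
So the only cell in column I that can hold 8 is I7.
Therefore I7 = 8.

8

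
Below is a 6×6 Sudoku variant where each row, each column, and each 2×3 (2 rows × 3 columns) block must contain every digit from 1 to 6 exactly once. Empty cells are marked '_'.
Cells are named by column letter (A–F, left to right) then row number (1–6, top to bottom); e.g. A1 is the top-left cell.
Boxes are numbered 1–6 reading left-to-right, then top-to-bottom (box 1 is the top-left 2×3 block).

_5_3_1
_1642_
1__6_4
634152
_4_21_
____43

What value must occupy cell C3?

Cell C3 itself could take any of {2, 5} by direct elimination.
Consider where 5 can go in row 3.
B3 is out (column B already has a 5).
E3 is out (column E already has a 5).
So the only cell in row 3 that can hold 5 is C3.
Therefore C3 = 5.

5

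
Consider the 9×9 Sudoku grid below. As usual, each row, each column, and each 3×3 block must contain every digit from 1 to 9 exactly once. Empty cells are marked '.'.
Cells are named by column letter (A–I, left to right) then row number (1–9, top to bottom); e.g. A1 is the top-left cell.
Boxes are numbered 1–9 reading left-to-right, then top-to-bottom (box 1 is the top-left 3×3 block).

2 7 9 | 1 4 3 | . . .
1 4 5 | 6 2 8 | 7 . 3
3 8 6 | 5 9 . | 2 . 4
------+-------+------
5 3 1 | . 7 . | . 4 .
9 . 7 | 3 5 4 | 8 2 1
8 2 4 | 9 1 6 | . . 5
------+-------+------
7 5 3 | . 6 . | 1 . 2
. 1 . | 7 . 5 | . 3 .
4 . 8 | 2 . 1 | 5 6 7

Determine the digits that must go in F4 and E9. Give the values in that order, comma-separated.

For F4:
  Row 4 already contains {1, 3, 4, 5, 7}.
  Column F already contains {1, 3, 4, 5, 6, 8}.
  Its 3×3 block (box 5) already contains {1, 3, 4, 5, 6, 7, 9}.
  The only value from 1–9 not eliminated is 2, so F4 = 2.
For E9:
  Row 9 already contains {1, 2, 4, 5, 6, 7, 8}.
  Column E already contains {1, 2, 4, 5, 6, 7, 9}.
  Its 3×3 block (box 8) already contains {1, 2, 5, 6, 7}.
  The only value from 1–9 not eliminated is 3, so E9 = 3.

2,3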